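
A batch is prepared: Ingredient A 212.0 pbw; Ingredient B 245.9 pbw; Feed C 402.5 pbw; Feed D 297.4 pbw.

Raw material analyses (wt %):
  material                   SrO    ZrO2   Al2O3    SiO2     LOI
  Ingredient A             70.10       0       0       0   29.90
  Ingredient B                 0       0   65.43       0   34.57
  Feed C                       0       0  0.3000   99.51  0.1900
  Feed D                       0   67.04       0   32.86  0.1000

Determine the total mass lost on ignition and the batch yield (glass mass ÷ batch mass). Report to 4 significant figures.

Working values are shown rounded off to 4 significant digits when written out; all arithmetic holds full float precision at every stage — every reported figure includes exactly one rounding; derived quantities (ignition loss, the totals, four oxide percentages, net glass mass, the yield) are recomputed from the batch weights per 1008 pbw of glass at full precision, exactly as shown in question or answer.
Per-material ignition loss:
  Ingredient A: 212.0 × 0.2990 = 63.39 pbw
  Ingredient B: 245.9 × 0.3457 = 85.01 pbw
  Feed C: 402.5 × 0.001900 = 0.7648 pbw
  Feed D: 297.4 × 0.001000 = 0.2974 pbw
Total LOI = 149.5 pbw
Glass = batch − LOI = 1158 − 149.5 = 1008 pbw

LOI loss = 149.5 pbw; glass = 1008 pbw; yield = 87.09%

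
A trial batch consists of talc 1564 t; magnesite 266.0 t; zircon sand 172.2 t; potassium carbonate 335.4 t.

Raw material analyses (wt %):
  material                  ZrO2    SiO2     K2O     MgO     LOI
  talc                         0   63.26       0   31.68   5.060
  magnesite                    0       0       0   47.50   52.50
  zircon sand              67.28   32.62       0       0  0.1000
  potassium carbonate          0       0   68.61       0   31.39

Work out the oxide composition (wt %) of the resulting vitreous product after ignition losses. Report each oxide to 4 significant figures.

All internal work runs at exact precision in every operation; in-progress results appear rounded to 4 significant digits in the printout — every reported figure takes just one rounding — derived quantities are recomputed in full float precision (LOI, glass mass, totals, four oxide percentages, yield) using the weight values on 2013 t of glass as set out in the problem or the answer.
Per-oxide mass from batch:
  ZrO2: 172.2·0.6728 = 115.9 t
  SiO2: 1564·0.6326 + 172.2·0.3262 = 1046 t
  K2O: 335.4·0.6861 = 230.1 t
  MgO: 1564·0.3168 + 266.0·0.4750 = 621.8 t
LOI: 1564·0.05060 + 266.0·0.5250 + 172.2·0.001000 + 335.4·0.3139 = 324.2 t
Glass mass = batch − LOI = 2338 − 324.2 = 2013 t (= the summed oxide contributions)
percent by weight: oxide/glass ×100

Glass mass = 2013 t (batch 2338 − LOI 324.2).
Composition: ZrO2 5.754%, SiO2 51.93%, K2O 11.43%, MgO 30.88%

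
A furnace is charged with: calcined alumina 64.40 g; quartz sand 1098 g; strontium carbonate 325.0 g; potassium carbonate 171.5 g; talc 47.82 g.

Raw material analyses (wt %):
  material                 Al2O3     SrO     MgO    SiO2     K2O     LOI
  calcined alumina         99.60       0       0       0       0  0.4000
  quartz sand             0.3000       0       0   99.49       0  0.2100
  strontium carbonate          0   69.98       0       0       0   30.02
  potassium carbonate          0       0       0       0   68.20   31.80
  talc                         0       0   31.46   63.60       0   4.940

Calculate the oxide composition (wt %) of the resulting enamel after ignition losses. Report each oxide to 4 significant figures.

Glass mass = 1550 g (batch 1707 − LOI 157.0).
Composition: Al2O3 4.352%, SrO 14.68%, MgO 0.9708%, SiO2 72.45%, K2O 7.547%

Values along the way are printed rounded off to 4 significant figures as written; the working math carries exact precision from start to finish. Exactly one rounding is applied to each reported result. Derived quantities are recomputed starting from the weights for 1550 g of glass at exact precision (the totals, the five compositions, the yield, ignition loss, net glass mass), exactly as shown in problem or answer.
Oxide masses out of the charge:
  Al2O3: 64.40·0.9960 + 1098·0.003000 = 67.44 g
  SrO: 325.0·0.6998 = 227.4 g
  MgO: 47.82·0.3146 = 15.04 g
  SiO2: 1098·0.9949 + 47.82·0.6360 = 1123 g
  K2O: 171.5·0.6820 = 117.0 g
LOI: 64.40·0.004000 + 1098·0.002100 + 325.0·0.3002 + 171.5·0.3180 + 47.82·0.04940 = 157.0 g
Net of LOI, the glass mass = 1707 − 157.0 = 1550 g (matching Σ of the oxides)
each oxide over glass, ×100, is wt %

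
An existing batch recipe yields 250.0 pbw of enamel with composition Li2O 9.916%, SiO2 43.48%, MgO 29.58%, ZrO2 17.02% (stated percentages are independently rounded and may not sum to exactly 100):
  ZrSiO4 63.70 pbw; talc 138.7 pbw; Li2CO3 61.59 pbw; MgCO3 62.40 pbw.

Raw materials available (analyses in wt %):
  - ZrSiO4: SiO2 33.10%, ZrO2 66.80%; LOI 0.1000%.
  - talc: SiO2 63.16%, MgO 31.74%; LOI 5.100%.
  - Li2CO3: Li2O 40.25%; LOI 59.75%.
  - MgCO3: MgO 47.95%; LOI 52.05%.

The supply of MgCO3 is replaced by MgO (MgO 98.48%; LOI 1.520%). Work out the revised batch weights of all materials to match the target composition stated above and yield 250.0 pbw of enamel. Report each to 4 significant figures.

Revised batch per 250.0 pbw enamel:
  ZrSiO4: 63.70 pbw
  talc: 138.7 pbw
  Li2CO3: 61.59 pbw
  MgO: 30.38 pbw
Total batch = 294.4 pbw; LOI loss = 44.40 pbw

Working values are printed, with 4-significant-figure rounding, across the worked steps — full float precision is carried from first step to last. Every reported figure takes a single rounding. The derived quantities, which include yield, ignition loss, totals, the four compositions, glass mass, are recomputed at full precision, exactly as printed in problem or answer, starting from the weights for 250.0 pbw of glass.
Per-oxide target masses for 250.0 pbw enamel:
  Li2O: 9.916% × 250.0 = 24.79 pbw
  SiO2: 43.48% × 250.0 = 108.7 pbw
  MgO: 29.58% × 250.0 = 73.95 pbw
  ZrO2: 17.02% × 250.0 = 42.55 pbw
Sums-versus-targets review per the reported batch figures, at the basis given (sum by sum, the targets are met exact up to rounding of places):
  Li2O: 61.59·0.4025 = 24.79 pbw (target 24.79 pbw)
  SiO2: 63.70·0.3310 + 138.7·0.6316 = 108.7 pbw (target 108.7 pbw)
  MgO: 138.7·0.3174 + 30.38·0.9848 = 73.94 pbw (target 73.95 pbw)
  ZrO2: 63.70·0.6680 = 42.55 pbw (target 42.55 pbw)
Glass-mass closure: total charge less LOI = 250.0 pbw (per-oxide target masses sum to 250.0 pbw; against the stated basis, 250.0 pbw — differing by rounding only).
Batch total: Σ batch = 294.4 pbw; loss to ignition Σ batch·LOI = 44.40 pbw; the yield ratio, glass ÷ batch: 84.92%.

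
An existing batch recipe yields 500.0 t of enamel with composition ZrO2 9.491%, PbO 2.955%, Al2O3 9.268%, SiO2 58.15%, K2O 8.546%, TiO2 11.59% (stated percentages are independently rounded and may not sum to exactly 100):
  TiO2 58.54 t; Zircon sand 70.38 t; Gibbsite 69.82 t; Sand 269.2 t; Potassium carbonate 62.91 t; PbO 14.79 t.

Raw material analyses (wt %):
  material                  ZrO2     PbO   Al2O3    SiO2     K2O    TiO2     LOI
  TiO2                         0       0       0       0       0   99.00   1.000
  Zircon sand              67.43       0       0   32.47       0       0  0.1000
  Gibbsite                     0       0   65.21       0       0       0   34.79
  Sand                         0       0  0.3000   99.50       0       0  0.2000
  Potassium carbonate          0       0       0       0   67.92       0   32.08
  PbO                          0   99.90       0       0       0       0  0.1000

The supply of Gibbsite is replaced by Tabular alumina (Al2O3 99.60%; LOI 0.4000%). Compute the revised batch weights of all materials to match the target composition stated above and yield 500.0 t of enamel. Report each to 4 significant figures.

The intermediate values are shown rounded to 4 significant digits alongside each step. All internal work holds full precision in all steps; each reported figure sees exactly one rounding; all derived quantities are computed in full float precision (six oxide percentages, net glass mass, ignition loss, yield, the totals) from the batch weights per 500.0 t of glass as they appear in either problem or answer.
Target masses of each oxide per 500.0 t enamel:
  ZrO2: 9.491% × 500.0 = 47.46 t
  PbO: 2.955% × 500.0 = 14.78 t
  Al2O3: 9.268% × 500.0 = 46.34 t
  SiO2: 58.15% × 500.0 = 290.8 t
  K2O: 8.546% × 500.0 = 42.73 t
  TiO2: 11.59% × 500.0 = 57.95 t
Checking each oxide sum working from each reported weight, versus the basis set out (summed amounts equal target values net of answer rounding effects):
  ZrO2: 70.38·0.6743 = 47.46 t (target 47.46 t)
  PbO: 14.79·0.9990 = 14.78 t (target 14.78 t)
  Al2O3: 45.72·0.9960 + 269.2·0.003000 = 46.34 t (target 46.34 t)
  SiO2: 70.38·0.3247 + 269.2·0.9950 = 290.7 t (target 290.8 t)
  K2O: 62.91·0.6792 = 42.73 t (target 42.73 t)
  TiO2: 58.54·0.9900 = 57.95 t (target 57.95 t)
Glass-mass closure: whole batch net of LOI = 500.0 t (the targets, summed, come to 500.0 t; against the stated basis, 500.0 t — gaps are rounding artifacts).
Adding the batch up: Σ batch = 521.5 t; ignition loss, Σ(batch × LOI) = 21.57 t; yield: glass divided by total = 95.86%.

Revised batch per 500.0 t enamel:
  TiO2: 58.54 t
  Zircon sand: 70.38 t
  Tabular alumina: 45.72 t
  Sand: 269.2 t
  Potassium carbonate: 62.91 t
  PbO: 14.79 t
Total batch = 521.5 t; LOI loss = 21.57 t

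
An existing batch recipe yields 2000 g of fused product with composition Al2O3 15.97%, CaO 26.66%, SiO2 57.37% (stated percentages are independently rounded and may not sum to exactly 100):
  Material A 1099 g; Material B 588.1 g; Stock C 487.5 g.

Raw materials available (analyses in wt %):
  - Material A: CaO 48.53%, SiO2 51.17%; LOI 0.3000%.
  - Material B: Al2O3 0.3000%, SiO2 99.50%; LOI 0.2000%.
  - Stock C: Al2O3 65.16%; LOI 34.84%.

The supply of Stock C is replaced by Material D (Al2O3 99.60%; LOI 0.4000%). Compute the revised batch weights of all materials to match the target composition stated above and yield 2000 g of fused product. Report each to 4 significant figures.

Working values are displayed rounded to four significant digits alongside each step — every computation holds full float precision through every step — every reported value receives exactly one rounding — all derived quantities (yield, the three compositions, net glass mass, totals, LOI) are carried using the weight values for 2000 g of glass in full precision exactly as shown in the problem or answer text.
Per-oxide target masses for 2000 g fused product:
  Al2O3: 15.97% × 2000 = 319.4 g
  CaO: 26.66% × 2000 = 533.2 g
  SiO2: 57.37% × 2000 = 1147 g
Balance tally, oxide-wise, using the reported weights, on the stated basis (summed amounts equal target values given rounding of the digits):
  Al2O3: 588.1·0.003000 + 318.9·0.9960 = 319.4 g (target 319.4 g)
  CaO: 1099·0.4853 = 533.3 g (target 533.2 g)
  SiO2: 1099·0.5117 + 588.1·0.9950 = 1148 g (target 1147 g)
Auditing the glass mass value: net batch after ignition = 2000 g (summing oxide targets gives 2000 g; stated basis 2000 g — differing by rounding only).
Batch grand total — Σ batch = 2006 g; ignition loss, Σ(batch × LOI) = 5.749 g; yield = glass ÷ total batch = 99.71%.

Revised batch per 2000 g fused product:
  Material A: 1099 g
  Material B: 588.1 g
  Material D: 318.9 g
Total batch = 2006 g; LOI loss = 5.749 g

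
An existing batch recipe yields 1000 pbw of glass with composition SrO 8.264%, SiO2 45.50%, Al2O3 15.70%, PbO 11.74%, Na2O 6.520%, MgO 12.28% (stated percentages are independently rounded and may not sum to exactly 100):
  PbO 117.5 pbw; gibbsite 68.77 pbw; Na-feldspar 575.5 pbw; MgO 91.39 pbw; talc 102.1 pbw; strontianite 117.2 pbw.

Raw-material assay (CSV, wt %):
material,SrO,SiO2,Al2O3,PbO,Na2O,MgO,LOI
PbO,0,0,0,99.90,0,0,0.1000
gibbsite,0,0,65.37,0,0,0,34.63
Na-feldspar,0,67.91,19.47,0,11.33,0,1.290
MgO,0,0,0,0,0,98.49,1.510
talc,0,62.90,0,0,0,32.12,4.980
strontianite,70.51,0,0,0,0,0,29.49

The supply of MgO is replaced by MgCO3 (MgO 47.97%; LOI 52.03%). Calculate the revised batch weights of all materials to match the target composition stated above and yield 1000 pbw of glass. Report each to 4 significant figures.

Revised batch per 1000 pbw glass:
  PbO: 117.5 pbw
  gibbsite: 68.77 pbw
  Na-feldspar: 575.5 pbw
  MgCO3: 187.6 pbw
  talc: 102.1 pbw
  strontianite: 117.2 pbw
Total batch = 1169 pbw; LOI loss = 168.6 pbw

The whole derivation carries full precision from start to finish; intermediates are displayed rounded to four significant figures in the working; exactly one rounding goes into every reported number — derived quantities are rebuilt from the batch weights for 1000 pbw of glass in exact precision (ignition loss, yield, net glass mass, totals, six oxide percentages) exactly as printed in the problem or answer text.
The oxide mass targets at 1000 pbw glass:
  SrO: 8.264% × 1000 = 82.64 pbw
  SiO2: 45.50% × 1000 = 455.0 pbw
  Al2O3: 15.70% × 1000 = 157.0 pbw
  PbO: 11.74% × 1000 = 117.4 pbw
  Na2O: 6.520% × 1000 = 65.20 pbw
  MgO: 12.28% × 1000 = 122.8 pbw
Sums-versus-targets review from the weights as reported, relative to the basis at hand (delivered sums recover each target given rounding of the digits):
  SrO: 117.2·0.7051 = 82.64 pbw (target 82.64 pbw)
  SiO2: 575.5·0.6791 + 102.1·0.6290 = 455.0 pbw (target 455.0 pbw)
  Al2O3: 68.77·0.6537 + 575.5·0.1947 = 157.0 pbw (target 157.0 pbw)
  PbO: 117.5·0.9990 = 117.4 pbw (target 117.4 pbw)
  Na2O: 575.5·0.1133 = 65.20 pbw (target 65.20 pbw)
  MgO: 187.6·0.4797 + 102.1·0.3212 = 122.8 pbw (target 122.8 pbw)
Auditing the glass mass value: Σ batch − LOI loss = 1000 pbw (oxide target masses add up to 1000 pbw; basis as stated: 1000 pbw — differing by rounding only).
Summing the batch: Σ batch = 1169 pbw; the LOI term Σ batch·LOI equals 168.6 pbw; glass ÷ batch gives a yield of 85.57%.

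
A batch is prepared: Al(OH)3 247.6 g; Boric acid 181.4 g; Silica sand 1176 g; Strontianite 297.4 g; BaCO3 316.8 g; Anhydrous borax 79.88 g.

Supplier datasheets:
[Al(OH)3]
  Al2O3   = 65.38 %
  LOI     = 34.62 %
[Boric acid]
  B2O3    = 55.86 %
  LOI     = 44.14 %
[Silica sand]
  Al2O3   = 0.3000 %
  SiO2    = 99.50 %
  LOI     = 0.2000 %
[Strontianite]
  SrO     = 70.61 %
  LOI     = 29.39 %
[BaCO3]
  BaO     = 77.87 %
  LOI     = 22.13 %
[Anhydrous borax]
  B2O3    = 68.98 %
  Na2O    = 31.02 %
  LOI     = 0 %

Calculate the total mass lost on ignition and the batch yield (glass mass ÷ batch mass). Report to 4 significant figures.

LOI loss = 325.7 g; glass = 1973 g; yield = 85.84%

All arithmetic carries full float precision throughout; mid-chain values are shown rounded to 4 significant figures in the printout — every reported number includes exactly one rounding — all derived quantities, which include the six compositions, glass mass, LOI, yield, totals, are rebuilt in exact precision, exactly as printed in the problem or answer text, using the weight values on 1973 g of glass.
Ignition loss by material:
  Al(OH)3: 247.6 × 0.3462 = 85.72 g
  Boric acid: 181.4 × 0.4414 = 80.07 g
  Silica sand: 1176 × 0.002000 = 2.352 g
  Strontianite: 297.4 × 0.2939 = 87.41 g
  BaCO3: 316.8 × 0.2213 = 70.11 g
  Anhydrous borax: 79.88 × 0 = 0 g
Total LOI = 325.7 g
Glass = batch − LOI = 2299 − 325.7 = 1973 g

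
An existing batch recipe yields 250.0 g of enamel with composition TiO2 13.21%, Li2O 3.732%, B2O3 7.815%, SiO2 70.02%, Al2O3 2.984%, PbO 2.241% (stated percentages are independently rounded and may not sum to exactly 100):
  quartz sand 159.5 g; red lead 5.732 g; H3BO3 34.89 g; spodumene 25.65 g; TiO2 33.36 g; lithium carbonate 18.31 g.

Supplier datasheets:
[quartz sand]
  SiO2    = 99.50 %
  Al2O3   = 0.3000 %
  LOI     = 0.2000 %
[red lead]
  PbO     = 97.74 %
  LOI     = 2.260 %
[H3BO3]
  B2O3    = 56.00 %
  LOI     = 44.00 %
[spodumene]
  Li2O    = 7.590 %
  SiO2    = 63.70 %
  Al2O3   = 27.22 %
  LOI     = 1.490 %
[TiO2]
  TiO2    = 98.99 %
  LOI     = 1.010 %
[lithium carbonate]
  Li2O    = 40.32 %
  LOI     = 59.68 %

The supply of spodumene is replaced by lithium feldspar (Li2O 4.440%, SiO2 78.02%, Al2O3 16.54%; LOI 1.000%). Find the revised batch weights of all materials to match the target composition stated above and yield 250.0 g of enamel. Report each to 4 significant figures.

Revised batch per 250.0 g enamel:
  quartz sand: 142.6 g
  red lead: 5.732 g
  H3BO3: 34.89 g
  lithium feldspar: 42.52 g
  TiO2: 33.36 g
  lithium carbonate: 18.46 g
Total batch = 277.6 g; LOI loss = 27.55 g

Every computation carries full float precision end to end — the intermediate values appear rounded to four significant digits between the steps — a single rounding yields each reported value — derived quantities (six oxide percentages, ignition loss, totals, the yield, net glass mass) are recomputed at full float precision starting from the weights for 250.0 g of glass exactly as printed in problem or answer.
Oxide mass targets, per 250.0 g enamel:
  TiO2: 13.21% × 250.0 = 33.02 g
  Li2O: 3.732% × 250.0 = 9.330 g
  B2O3: 7.815% × 250.0 = 19.54 g
  SiO2: 70.02% × 250.0 = 175.0 g
  Al2O3: 2.984% × 250.0 = 7.460 g
  PbO: 2.241% × 250.0 = 5.602 g
A balance pass over the oxides, applying the batch weights above, relative to the basis at hand (oxide sums agree with the targets net of answer rounding effects):
  TiO2: 33.36·0.9899 = 33.02 g (target 33.02 g)
  Li2O: 42.52·0.04440 + 18.46·0.4032 = 9.331 g (target 9.330 g)
  B2O3: 34.89·0.5600 = 19.54 g (target 19.54 g)
  SiO2: 142.6·0.9950 + 42.52·0.7802 = 175.1 g (target 175.0 g)
  Al2O3: 142.6·0.003000 + 42.52·0.1654 = 7.461 g (target 7.460 g)
  PbO: 5.732·0.9774 = 5.602 g (target 5.602 g)
Glass-mass bookkeeping: the batch minus its LOI: 250.0 g (the Σ of target masses is 250.0 g; the stated basis being 250.0 g — any gap is answer rounding).
Batch total: Σ batch = 277.6 g; LOI loss = Σ batch·LOI = 27.55 g; yield: glass divided by total = 90.08%.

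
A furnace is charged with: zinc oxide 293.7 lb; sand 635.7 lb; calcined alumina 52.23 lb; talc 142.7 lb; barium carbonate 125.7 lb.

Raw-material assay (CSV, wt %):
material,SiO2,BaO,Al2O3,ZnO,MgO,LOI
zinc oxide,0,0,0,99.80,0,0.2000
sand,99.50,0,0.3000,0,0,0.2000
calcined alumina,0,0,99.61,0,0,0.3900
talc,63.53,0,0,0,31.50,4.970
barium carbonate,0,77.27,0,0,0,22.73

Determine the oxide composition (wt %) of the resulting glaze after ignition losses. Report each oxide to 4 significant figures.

Glass mass = 1212 lb (batch 1250 − LOI 37.73).
Composition: SiO2 59.65%, BaO 8.012%, Al2O3 4.449%, ZnO 24.18%, MgO 3.708%

All internal work carries full precision from first step to last; working values appear, rounded to 4 significant figures, within the worked lines. Every reported figure carries a single rounding. All derived quantities, including ignition loss, glass mass, the five compositions, totals, yield, are re-derived from the weighed amounts for 1212 lb of glass at exact precision as they appear in the question or the answer.
Oxide masses out of the charge:
  SiO2: 635.7·0.9950 + 142.7·0.6353 = 723.2 lb
  BaO: 125.7·0.7727 = 97.13 lb
  Al2O3: 635.7·0.003000 + 52.23·0.9961 = 53.93 lb
  ZnO: 293.7·0.9980 = 293.1 lb
  MgO: 142.7·0.3150 = 44.95 lb
LOI: 293.7·0.002000 + 635.7·0.002000 + 52.23·0.003900 + 142.7·0.04970 + 125.7·0.2273 = 37.73 lb
Resulting glass, batch − LOI: 1250 − 37.73 = 1212 lb (the oxide masses sum to this)
wt % = 100 × oxide mass / glass mass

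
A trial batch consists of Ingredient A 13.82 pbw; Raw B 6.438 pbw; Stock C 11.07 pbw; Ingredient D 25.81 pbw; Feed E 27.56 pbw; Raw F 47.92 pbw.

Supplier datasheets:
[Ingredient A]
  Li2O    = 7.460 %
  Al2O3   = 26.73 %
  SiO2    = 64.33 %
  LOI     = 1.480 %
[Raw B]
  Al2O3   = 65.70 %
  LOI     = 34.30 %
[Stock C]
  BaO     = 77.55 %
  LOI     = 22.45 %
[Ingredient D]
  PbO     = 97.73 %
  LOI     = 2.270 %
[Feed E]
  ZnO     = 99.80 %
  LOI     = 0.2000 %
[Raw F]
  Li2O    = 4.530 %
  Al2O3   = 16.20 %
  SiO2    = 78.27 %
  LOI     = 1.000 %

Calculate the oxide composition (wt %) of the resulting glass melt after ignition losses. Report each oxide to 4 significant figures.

The whole derivation carries full precision at each step. In-progress results are displayed, rounded to 4 significant digits, as written — exactly one rounding lands on every reported figure. All derived quantities (totals, glass mass, yield, the six compositions, ignition loss) are recomputed using the weight values per 126.6 pbw of glass in full precision, exactly as printed in the problem or answer text.
Oxide-by-oxide delivered mass:
  Li2O: 13.82·0.07460 + 47.92·0.04530 = 3.202 pbw
  BaO: 11.07·0.7755 = 8.585 pbw
  ZnO: 27.56·0.9980 = 27.50 pbw
  Al2O3: 13.82·0.2673 + 6.438·0.6570 + 47.92·0.1620 = 15.69 pbw
  SiO2: 13.82·0.6433 + 47.92·0.7827 = 46.40 pbw
  PbO: 25.81·0.9773 = 25.22 pbw
LOI: 13.82·0.01480 + 6.438·0.3430 + 11.07·0.2245 + 25.81·0.02270 + 27.56·0.002000 + 47.92·0.01000 = 6.018 pbw
Glass = total batch minus LOI = 132.6 − 6.018 = 126.6 pbw (= the summed oxide contributions)
each oxide over glass, ×100, is wt %

Glass mass = 126.6 pbw (batch 132.6 − LOI 6.018).
Composition: Li2O 2.529%, BaO 6.781%, ZnO 21.73%, Al2O3 12.39%, SiO2 36.65%, PbO 19.92%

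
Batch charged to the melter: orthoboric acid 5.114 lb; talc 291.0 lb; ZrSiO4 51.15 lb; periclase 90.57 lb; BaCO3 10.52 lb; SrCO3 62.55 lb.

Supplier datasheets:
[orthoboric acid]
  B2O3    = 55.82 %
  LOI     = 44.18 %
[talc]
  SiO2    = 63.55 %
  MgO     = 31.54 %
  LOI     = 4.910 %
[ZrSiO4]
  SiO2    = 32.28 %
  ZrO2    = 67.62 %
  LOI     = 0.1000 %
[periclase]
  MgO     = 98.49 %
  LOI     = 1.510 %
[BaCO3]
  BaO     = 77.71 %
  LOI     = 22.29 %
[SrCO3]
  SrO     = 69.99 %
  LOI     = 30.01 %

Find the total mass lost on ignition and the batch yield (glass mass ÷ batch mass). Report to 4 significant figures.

LOI loss = 39.08 lb; glass = 471.8 lb; yield = 92.35%

Working values are shown, rounded to 4 significant digits, alongside each step — the whole derivation keeps full float precision at every stage — every reported result is rounded just once. The derived quantities, including net glass mass, totals, yield, six oxide percentages, ignition loss, are computed starting from the weights for 471.8 lb of glass at exact precision as given in either problem or answer.
Material-by-material LOI:
  orthoboric acid: 5.114 × 0.4418 = 2.259 lb
  talc: 291.0 × 0.04910 = 14.29 lb
  ZrSiO4: 51.15 × 0.001000 = 0.05115 lb
  periclase: 90.57 × 0.01510 = 1.368 lb
  BaCO3: 10.52 × 0.2229 = 2.345 lb
  SrCO3: 62.55 × 0.3001 = 18.77 lb
Total LOI = 39.08 lb
Glass = batch − LOI = 510.9 − 39.08 = 471.8 lb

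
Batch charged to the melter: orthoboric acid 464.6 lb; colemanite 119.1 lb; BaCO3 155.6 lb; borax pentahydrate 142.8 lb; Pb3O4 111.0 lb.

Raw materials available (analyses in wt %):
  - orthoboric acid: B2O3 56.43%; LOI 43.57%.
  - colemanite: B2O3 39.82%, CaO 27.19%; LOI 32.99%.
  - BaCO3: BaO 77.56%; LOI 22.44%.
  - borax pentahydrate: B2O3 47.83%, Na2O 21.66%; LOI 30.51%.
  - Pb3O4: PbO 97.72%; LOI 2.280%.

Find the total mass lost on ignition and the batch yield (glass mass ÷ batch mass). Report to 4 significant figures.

Each numeric step carries exact precision from start to finish. Mid-chain values are shown (rounded to 4 significant figures) at each printed step; every reported value is rounded a single time. The derived quantities (totals, the five compositions, glass mass, yield, LOI) are rebuilt in full precision using the weight values on 670.4 lb of glass, as quoted within the problem or the answer.
Loss on ignition, line by line:
  orthoboric acid: 464.6 × 0.4357 = 202.4 lb
  colemanite: 119.1 × 0.3299 = 39.29 lb
  BaCO3: 155.6 × 0.2244 = 34.92 lb
  borax pentahydrate: 142.8 × 0.3051 = 43.57 lb
  Pb3O4: 111.0 × 0.02280 = 2.531 lb
Total LOI = 322.7 lb
Glass = batch − LOI = 993.1 − 322.7 = 670.4 lb

LOI loss = 322.7 lb; glass = 670.4 lb; yield = 67.50%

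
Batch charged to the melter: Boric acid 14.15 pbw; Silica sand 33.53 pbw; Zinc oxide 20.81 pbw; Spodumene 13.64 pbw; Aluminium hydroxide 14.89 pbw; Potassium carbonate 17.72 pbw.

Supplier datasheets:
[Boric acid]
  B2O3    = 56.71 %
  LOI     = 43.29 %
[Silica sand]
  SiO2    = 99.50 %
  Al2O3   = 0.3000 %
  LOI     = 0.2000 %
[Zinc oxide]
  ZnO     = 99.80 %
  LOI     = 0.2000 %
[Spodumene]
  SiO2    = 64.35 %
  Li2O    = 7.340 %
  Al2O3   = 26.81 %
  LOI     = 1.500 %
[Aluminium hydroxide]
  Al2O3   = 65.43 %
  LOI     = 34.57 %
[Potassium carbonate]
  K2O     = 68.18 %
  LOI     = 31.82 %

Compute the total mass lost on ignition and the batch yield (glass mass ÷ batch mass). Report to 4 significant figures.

LOI loss = 17.22 pbw; glass = 97.52 pbw; yield = 84.99%

Values along the way are printed rounded to four significant digits as written; the whole derivation runs at exact precision end to end — a single rounding yields each reported value. Derived quantities (the yield, six oxide percentages, totals, ignition loss, net glass mass) are carried from the batch weights per 97.52 pbw of glass in full precision as written in question or answer.
Ignition loss by material:
  Boric acid: 14.15 × 0.4329 = 6.126 pbw
  Silica sand: 33.53 × 0.002000 = 0.06706 pbw
  Zinc oxide: 20.81 × 0.002000 = 0.04162 pbw
  Spodumene: 13.64 × 0.01500 = 0.2046 pbw
  Aluminium hydroxide: 14.89 × 0.3457 = 5.147 pbw
  Potassium carbonate: 17.72 × 0.3182 = 5.639 pbw
Total LOI = 17.22 pbw
Glass = batch − LOI = 114.7 − 17.22 = 97.52 pbw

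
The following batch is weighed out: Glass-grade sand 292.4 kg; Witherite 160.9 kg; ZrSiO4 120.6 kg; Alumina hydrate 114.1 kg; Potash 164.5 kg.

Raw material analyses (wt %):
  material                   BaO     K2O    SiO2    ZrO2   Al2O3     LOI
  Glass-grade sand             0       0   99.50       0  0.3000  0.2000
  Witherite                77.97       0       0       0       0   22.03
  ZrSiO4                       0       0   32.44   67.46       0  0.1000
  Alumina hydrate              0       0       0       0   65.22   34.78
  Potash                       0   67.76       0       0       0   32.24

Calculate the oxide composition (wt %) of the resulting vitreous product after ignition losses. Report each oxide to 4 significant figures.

Each numeric step holds full float precision throughout; in-progress results are shown with 4-significant-figure rounding in the working; each reported value is rounded only once. Derived quantities are recomputed in full precision (net glass mass, yield, five oxide percentages, totals, ignition loss) using the weight values per 723.6 kg of glass, as they appear in either problem or answer.
Per-oxide mass from batch:
  BaO: 160.9·0.7797 = 125.5 kg
  K2O: 164.5·0.6776 = 111.5 kg
  SiO2: 292.4·0.9950 + 120.6·0.3244 = 330.1 kg
  ZrO2: 120.6·0.6746 = 81.36 kg
  Al2O3: 292.4·0.003000 + 114.1·0.6522 = 75.29 kg
LOI: 292.4·0.002000 + 160.9·0.2203 + 120.6·0.001000 + 114.1·0.3478 + 164.5·0.3224 = 128.9 kg
The glass mass, total less LOI, = 852.5 − 128.9 = 723.6 kg (matching Σ of the oxides)
each oxide over glass, ×100, is wt %

Glass mass = 723.6 kg (batch 852.5 − LOI 128.9).
Composition: BaO 17.34%, K2O 15.40%, SiO2 45.61%, ZrO2 11.24%, Al2O3 10.40%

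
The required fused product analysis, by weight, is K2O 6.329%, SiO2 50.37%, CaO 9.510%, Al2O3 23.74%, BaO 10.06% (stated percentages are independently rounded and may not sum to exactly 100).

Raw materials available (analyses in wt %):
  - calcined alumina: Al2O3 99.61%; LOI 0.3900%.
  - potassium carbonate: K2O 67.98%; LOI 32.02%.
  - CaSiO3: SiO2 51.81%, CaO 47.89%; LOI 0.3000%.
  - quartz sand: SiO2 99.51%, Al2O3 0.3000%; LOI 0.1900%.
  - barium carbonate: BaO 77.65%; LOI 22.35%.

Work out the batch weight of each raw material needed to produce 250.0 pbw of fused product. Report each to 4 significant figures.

Batch per 250.0 pbw fused product:
  calcined alumina: 59.28 pbw
  potassium carbonate: 23.28 pbw
  CaSiO3: 49.65 pbw
  quartz sand: 100.7 pbw
  barium carbonate: 32.39 pbw
Total batch = 265.3 pbw; LOI loss = 15.26 pbw; yield = 94.25%

Values along the way are printed (rounded to 4 significant digits) across the worked steps — every computation maintains full float precision from start to finish — a single rounding finalizes each reported result. All derived quantities, which include net glass mass, the yield, five oxide percentages, LOI, totals, are re-derived in exact precision, as set out in problem or answer, from the batch weights per 250.0 pbw of glass.
Target masses of each oxide per 250.0 pbw fused product:
  K2O: 6.329% × 250.0 = 15.82 pbw
  SiO2: 50.37% × 250.0 = 125.9 pbw
  CaO: 9.510% × 250.0 = 23.78 pbw
  Al2O3: 23.74% × 250.0 = 59.35 pbw
  BaO: 10.06% × 250.0 = 25.15 pbw
Verifying the oxide balance on the weights just shown, under the basis named above (sum by sum, the targets are met inside rounding margins):
  K2O: 23.28·0.6798 = 15.83 pbw (target 15.82 pbw)
  SiO2: 49.65·0.5181 + 100.7·0.9951 = 125.9 pbw (target 125.9 pbw)
  CaO: 49.65·0.4789 = 23.78 pbw (target 23.78 pbw)
  Al2O3: 59.28·0.9961 + 100.7·0.003000 = 59.35 pbw (target 59.35 pbw)
  BaO: 32.39·0.7765 = 25.15 pbw (target 25.15 pbw)
Glass-mass closure: total batch − LOI = 250.0 pbw (oxide target masses add up to 250.0 pbw; stated basis 250.0 pbw — any gap is answer rounding).
Batch total: Σ batch = 265.3 pbw; LOI removed, Σ of batch·LOI: 15.26 pbw; yield: glass divided by total = 94.25%.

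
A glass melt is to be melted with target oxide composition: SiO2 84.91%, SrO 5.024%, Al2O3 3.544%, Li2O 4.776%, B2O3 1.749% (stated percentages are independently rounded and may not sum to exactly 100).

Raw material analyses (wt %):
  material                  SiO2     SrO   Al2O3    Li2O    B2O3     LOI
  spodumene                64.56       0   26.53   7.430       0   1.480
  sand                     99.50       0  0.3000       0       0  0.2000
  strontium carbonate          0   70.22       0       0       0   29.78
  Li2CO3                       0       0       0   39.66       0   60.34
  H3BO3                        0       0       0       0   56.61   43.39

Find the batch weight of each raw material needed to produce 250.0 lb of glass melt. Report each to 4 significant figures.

Batch per 250.0 lb glass melt:
  spodumene: 31.21 lb
  sand: 193.1 lb
  strontium carbonate: 17.89 lb
  Li2CO3: 24.26 lb
  H3BO3: 7.724 lb
Total batch = 274.2 lb; LOI loss = 24.17 lb; yield = 91.19%

All arithmetic keeps exact precision in every operation; working values appear rounded to 4 significant digits alongside each step; each reported number is rounded a single time — all derived quantities are computed using the weight values for 250.0 lb of glass in full precision (five oxide percentages, the totals, yield, ignition loss, glass mass), as written in problem or answer.
Per-oxide target masses for 250.0 lb glass melt:
  SiO2: 84.91% × 250.0 = 212.3 lb
  SrO: 5.024% × 250.0 = 12.56 lb
  Al2O3: 3.544% × 250.0 = 8.860 lb
  Li2O: 4.776% × 250.0 = 11.94 lb
  B2O3: 1.749% × 250.0 = 4.372 lb
Mass-balance tally per oxide working from each reported weight, against the basis in use (sums match the target masses modulo rounding of the values):
  SiO2: 31.21·0.6456 + 193.1·0.9950 = 212.3 lb (target 212.3 lb)
  SrO: 17.89·0.7022 = 12.56 lb (target 12.56 lb)
  Al2O3: 31.21·0.2653 + 193.1·0.003000 = 8.859 lb (target 8.860 lb)
  Li2O: 31.21·0.07430 + 24.26·0.3966 = 11.94 lb (target 11.94 lb)
  B2O3: 7.724·0.5661 = 4.373 lb (target 4.372 lb)
Consistency of the glass mass: net batch after ignition = 250.0 lb (summing oxide targets gives 250.0 lb; versus the stated basis of 250.0 lb — any gap is answer rounding).
Adding the batch up: Σ batch = 274.2 lb; the LOI term Σ batch·LOI equals 24.17 lb; as yield: glass ÷ batch → 91.19%.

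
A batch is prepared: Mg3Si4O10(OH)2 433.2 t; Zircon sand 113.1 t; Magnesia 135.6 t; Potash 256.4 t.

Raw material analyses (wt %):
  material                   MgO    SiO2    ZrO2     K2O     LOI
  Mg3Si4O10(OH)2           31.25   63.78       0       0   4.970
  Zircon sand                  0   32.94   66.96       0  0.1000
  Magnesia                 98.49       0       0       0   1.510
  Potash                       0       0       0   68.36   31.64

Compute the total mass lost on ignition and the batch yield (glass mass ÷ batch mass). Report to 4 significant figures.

All arithmetic runs at exact precision through the solve; mid-chain values are shown rounded to 4 significant figures in the printout — each reported result receives exactly one rounding; derived quantities are carried at full precision (ignition loss, yield, the totals, net glass mass, four oxide percentages) starting from the weights per 833.5 t of glass as set out in the problem or the answer.
Loss on ignition, line by line:
  Mg3Si4O10(OH)2: 433.2 × 0.04970 = 21.53 t
  Zircon sand: 113.1 × 0.001000 = 0.1131 t
  Magnesia: 135.6 × 0.01510 = 2.048 t
  Potash: 256.4 × 0.3164 = 81.12 t
Total LOI = 104.8 t
Glass = batch − LOI = 938.3 − 104.8 = 833.5 t

LOI loss = 104.8 t; glass = 833.5 t; yield = 88.83%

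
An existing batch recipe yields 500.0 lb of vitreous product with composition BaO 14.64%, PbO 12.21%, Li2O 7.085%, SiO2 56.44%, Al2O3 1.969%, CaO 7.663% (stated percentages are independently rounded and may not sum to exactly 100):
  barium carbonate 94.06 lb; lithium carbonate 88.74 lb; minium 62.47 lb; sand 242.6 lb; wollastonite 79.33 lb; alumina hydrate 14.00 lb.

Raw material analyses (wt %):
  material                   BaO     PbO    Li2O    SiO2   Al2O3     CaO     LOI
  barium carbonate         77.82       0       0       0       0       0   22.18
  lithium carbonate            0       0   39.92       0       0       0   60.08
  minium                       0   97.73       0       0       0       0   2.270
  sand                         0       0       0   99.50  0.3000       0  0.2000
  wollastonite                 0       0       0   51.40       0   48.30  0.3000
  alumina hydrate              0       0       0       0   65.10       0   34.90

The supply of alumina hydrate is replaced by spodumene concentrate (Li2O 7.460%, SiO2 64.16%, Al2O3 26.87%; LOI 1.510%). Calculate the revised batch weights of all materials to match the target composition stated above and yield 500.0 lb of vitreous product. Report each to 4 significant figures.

The intermediate values are printed rounded to four significant figures when written out — each numeric step holds full precision from start to finish — each reported number includes exactly one rounding; the derived quantities, which include yield, ignition loss, net glass mass, totals, six oxide percentages, are carried in full precision, as they appear in problem or answer, from the batch weights per 500.0 lb of glass.
Oxide mass targets, per 500.0 lb vitreous product:
  BaO: 14.64% × 500.0 = 73.20 lb
  PbO: 12.21% × 500.0 = 61.05 lb
  Li2O: 7.085% × 500.0 = 35.42 lb
  SiO2: 56.44% × 500.0 = 282.2 lb
  Al2O3: 1.969% × 500.0 = 9.845 lb
  CaO: 7.663% × 500.0 = 38.32 lb
Mass-balance tally per oxide using the reported weights, against the basis in use (every target is met by its sum given rounding of the digits):
  BaO: 94.06·0.7782 = 73.20 lb (target 73.20 lb)
  PbO: 62.47·0.9773 = 61.05 lb (target 61.05 lb)
  Li2O: 82.35·0.3992 + 34.18·0.07460 = 35.42 lb (target 35.42 lb)
  SiO2: 220.6·0.9950 + 79.33·0.5140 + 34.18·0.6416 = 282.2 lb (target 282.2 lb)
  Al2O3: 220.6·0.003000 + 34.18·0.2687 = 9.846 lb (target 9.845 lb)
  CaO: 79.33·0.4830 = 38.32 lb (target 38.32 lb)
Glass mass check: batch total minus LOI = 500.0 lb (oxide target masses add up to 500.0 lb; the stated basis being 500.0 lb — differing by rounding only).
Adding the batch up: Σ batch = 573.0 lb; LOI loss = Σ batch·LOI = 72.95 lb; glass ÷ batch gives a yield of 87.27%.

Revised batch per 500.0 lb vitreous product:
  barium carbonate: 94.06 lb
  lithium carbonate: 82.35 lb
  minium: 62.47 lb
  sand: 220.6 lb
  wollastonite: 79.33 lb
  spodumene concentrate: 34.18 lb
Total batch = 573.0 lb; LOI loss = 72.95 lb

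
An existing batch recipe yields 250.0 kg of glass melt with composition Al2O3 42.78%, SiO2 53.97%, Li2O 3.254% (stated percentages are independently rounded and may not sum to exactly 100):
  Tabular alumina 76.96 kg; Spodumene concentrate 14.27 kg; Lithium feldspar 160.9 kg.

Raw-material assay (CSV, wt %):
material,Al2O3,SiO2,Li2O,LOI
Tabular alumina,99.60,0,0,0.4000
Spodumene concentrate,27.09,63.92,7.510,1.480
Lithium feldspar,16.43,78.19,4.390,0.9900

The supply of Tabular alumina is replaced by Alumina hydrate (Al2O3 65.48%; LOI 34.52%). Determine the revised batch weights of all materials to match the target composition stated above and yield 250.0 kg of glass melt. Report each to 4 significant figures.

Revised batch per 250.0 kg glass melt:
  Alumina hydrate: 117.1 kg
  Spodumene concentrate: 14.27 kg
  Lithium feldspar: 160.9 kg
Total batch = 292.3 kg; LOI loss = 42.23 kg

In-progress results appear, with 4-significant-figure rounding, between the steps; the working math keeps full precision in all steps — every reported value receives exactly one rounding — all derived quantities (the totals, yield, three oxide percentages, ignition loss, net glass mass) are recomputed at exact precision from the weighed amounts on 250.0 kg of glass as given in problem or answer.
Target oxide masses per 250.0 kg glass melt:
  Al2O3: 42.78% × 250.0 = 107.0 kg
  SiO2: 53.97% × 250.0 = 134.9 kg
  Li2O: 3.254% × 250.0 = 8.135 kg
Sums-versus-targets review on the weights just shown, per the basis as stated (sums match the target masses within answer rounding):
  Al2O3: 117.1·0.6548 + 14.27·0.2709 + 160.9·0.1643 = 107.0 kg (target 107.0 kg)
  SiO2: 14.27·0.6392 + 160.9·0.7819 = 134.9 kg (target 134.9 kg)
  Li2O: 14.27·0.07510 + 160.9·0.04390 = 8.135 kg (target 8.135 kg)
Glass mass check: whole batch net of LOI = 250.0 kg (the targets, summed, come to 250.0 kg; versus the stated basis of 250.0 kg — deltas are rounding alone).
Whole-batch sum: Σ batch = 292.3 kg; LOI loss = Σ batch·LOI = 42.23 kg; yield: glass divided by total = 85.55%.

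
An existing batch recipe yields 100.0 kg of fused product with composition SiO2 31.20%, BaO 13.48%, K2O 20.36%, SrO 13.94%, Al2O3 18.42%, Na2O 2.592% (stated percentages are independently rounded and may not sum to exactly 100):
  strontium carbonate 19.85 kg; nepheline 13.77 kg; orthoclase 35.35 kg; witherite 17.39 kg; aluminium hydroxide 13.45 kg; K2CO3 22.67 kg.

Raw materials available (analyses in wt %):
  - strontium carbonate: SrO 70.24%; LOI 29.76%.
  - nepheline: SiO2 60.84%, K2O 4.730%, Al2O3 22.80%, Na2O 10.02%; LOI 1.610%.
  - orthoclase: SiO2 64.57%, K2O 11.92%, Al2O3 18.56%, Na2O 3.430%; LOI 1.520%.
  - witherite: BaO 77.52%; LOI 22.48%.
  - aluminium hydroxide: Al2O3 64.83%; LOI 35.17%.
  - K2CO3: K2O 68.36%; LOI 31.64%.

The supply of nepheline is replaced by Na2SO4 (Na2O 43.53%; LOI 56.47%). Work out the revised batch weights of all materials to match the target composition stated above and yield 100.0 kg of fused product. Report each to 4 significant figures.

Revised batch per 100.0 kg fused product:
  strontium carbonate: 19.85 kg
  Na2SO4: 2.147 kg
  orthoclase: 48.32 kg
  witherite: 17.39 kg
  aluminium hydroxide: 14.58 kg
  K2CO3: 21.36 kg
Total batch = 123.6 kg; LOI loss = 23.65 kg

In-progress results are shown (rounded to 4 significant figures) between the steps; the whole derivation maintains full float precision throughout. Each reported number undergoes a single rounding; all derived quantities are carried at full precision (the six compositions, glass mass, totals, ignition loss, yield) using the weight values per 100.0 kg of glass as quoted within problem or answer.
Target oxide masses per 100.0 kg fused product:
  SiO2: 31.20% × 100.0 = 31.20 kg
  BaO: 13.48% × 100.0 = 13.48 kg
  K2O: 20.36% × 100.0 = 20.36 kg
  SrO: 13.94% × 100.0 = 13.94 kg
  Al2O3: 18.42% × 100.0 = 18.42 kg
  Na2O: 2.592% × 100.0 = 2.592 kg
Sums-versus-targets review with the batch weights as given, at the basis given (sum by sum, the targets are met within answer rounding):
  SiO2: 48.32·0.6457 = 31.20 kg (target 31.20 kg)
  BaO: 17.39·0.7752 = 13.48 kg (target 13.48 kg)
  K2O: 48.32·0.1192 + 21.36·0.6836 = 20.36 kg (target 20.36 kg)
  SrO: 19.85·0.7024 = 13.94 kg (target 13.94 kg)
  Al2O3: 48.32·0.1856 + 14.58·0.6483 = 18.42 kg (target 18.42 kg)
  Na2O: 2.147·0.4353 + 48.32·0.03430 = 2.592 kg (target 2.592 kg)
The glass-mass cross-check: total charge less LOI = 100.0 kg (the targets, summed, come to 99.99 kg; the stated basis being 100.0 kg — rounding explains the deltas).
Whole-batch sum: Σ batch = 123.6 kg; Σ batch·LOI gives LOI loss = 23.65 kg; yield = glass ÷ total batch = 80.87%.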